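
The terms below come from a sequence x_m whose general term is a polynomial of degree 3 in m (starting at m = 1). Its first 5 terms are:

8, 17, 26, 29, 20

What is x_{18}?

1st diffs: 9, 9, 3, -9.
2nd diffs: 0, -6, -12.
3rd diffs: -6, -6 (constant).
Newton forward-difference form: x_m = 8 + 9·C(m-1,1) + (-6)·C(m-1,3).
At m = 18: m-1 = 17, so x_{18} = 8 + 153 - 4080 = -3919.

-3919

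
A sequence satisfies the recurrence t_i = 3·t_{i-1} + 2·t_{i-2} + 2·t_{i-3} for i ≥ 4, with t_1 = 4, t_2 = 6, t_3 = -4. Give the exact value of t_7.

348

Compute successive terms:
t_4 = 8, t_5 = 28, t_6 = 92, t_7 = 348.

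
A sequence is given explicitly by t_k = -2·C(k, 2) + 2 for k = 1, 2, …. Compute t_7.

-40

C(7, 2) = 21, so t_7 = -40.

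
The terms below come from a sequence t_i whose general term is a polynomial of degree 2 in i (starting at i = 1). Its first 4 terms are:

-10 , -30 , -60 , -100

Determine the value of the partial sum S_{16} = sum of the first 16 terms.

1st diffs: -20, -30, -40.
2nd diffs: -10, -10 (constant).
So t_i = -5i^2 - 5i.
Continuing: …, -150, -210, -280, -360, …, t_{16} = -1360.
Summing i = 1..16 (16 terms) gives -8160.

-8160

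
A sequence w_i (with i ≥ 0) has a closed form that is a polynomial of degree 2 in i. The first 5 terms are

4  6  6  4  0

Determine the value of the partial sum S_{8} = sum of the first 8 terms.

1st diffs: 2, 0, -2, -4.
2nd diffs: -2, -2, -2 (constant).
Newton forward-difference form: w_i = 4 + 2·C(i,1) + (-2)·C(i,2).
Continuing: -6, -14, -24.
Summing i = 0..7 (8 terms) gives -24.

-24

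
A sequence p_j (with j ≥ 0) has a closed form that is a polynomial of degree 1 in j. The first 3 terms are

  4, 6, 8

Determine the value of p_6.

16

1st diffs: 2, 2 (constant).
So p_j = 2j + 4.
Evaluating at j = 6 gives p_6 = 16.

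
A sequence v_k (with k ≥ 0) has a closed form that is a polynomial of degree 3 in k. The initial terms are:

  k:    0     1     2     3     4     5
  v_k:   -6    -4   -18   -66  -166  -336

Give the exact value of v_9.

1st diffs: 2, -14, -48, -100, -170.
2nd diffs: -16, -34, -52, -70.
3rd diffs: -18, -18, -18 (constant).
Newton forward-difference form: v_k = -6 + 2·C(k,1) + (-16)·C(k,2) + (-18)·C(k,3).
At k = 9: k = 9, so v_9 = -6 + 18 - 576 - 1512 = -2076.

-2076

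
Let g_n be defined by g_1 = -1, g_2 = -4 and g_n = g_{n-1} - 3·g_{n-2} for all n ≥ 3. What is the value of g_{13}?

Compute successive terms:
g_3 = -1, g_4 = 11, g_5 = 14, …, g_{10} = 191, g_{11} = -346, g_{12} = -919, g_{13} = 119.

119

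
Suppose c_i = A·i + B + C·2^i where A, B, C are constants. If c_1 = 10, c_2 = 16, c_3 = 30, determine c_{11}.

8174

The three given values yield: A + B + 2C = 10; 2A + B + 4C = 16; 3A + B + 8C = 30.
Subtracting the first from the second: A + 2C = 6.
Subtracting the second from the third: A + 4C = 14.
Solving: C = 4, A = -2, then B = 4.
Hence c_{11} = -2·11 + 4 + 4·2048 = 8174.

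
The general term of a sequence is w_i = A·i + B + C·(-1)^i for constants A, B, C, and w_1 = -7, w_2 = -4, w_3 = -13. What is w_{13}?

-43

At i = 1, 2, 3: A + B - C = -7; 2A + B + C = -4; 3A + B - C = -13.
Subtracting the first from the second: A + 2C = 3.
Subtracting the second from the third: A - 2C = -9.
Solving: C = 3, A = -3, then B = -1.
Hence w_{13} = -3·13 + (-1) + 3·(-1) = -43.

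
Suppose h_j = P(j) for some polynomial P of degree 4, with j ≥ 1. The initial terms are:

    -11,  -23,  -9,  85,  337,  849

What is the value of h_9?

1st diffs: -12, 14, 94, 252, 512.
2nd diffs: 26, 80, 158, 260.
3rd diffs: 54, 78, 102.
4th diffs: 24, 24 (constant).
So h_j = j^4 - j^3 - 6j^2 - 2j - 3.
Evaluating at j = 9 gives h_9 = 5325.

5325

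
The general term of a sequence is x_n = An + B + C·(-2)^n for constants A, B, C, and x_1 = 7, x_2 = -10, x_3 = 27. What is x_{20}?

The three given values yield: A + B - 2C = 7; 2A + B + 4C = -10; 3A + B - 8C = 27.
Subtracting the first from the second: A + 6C = -17.
Subtracting the second from the third: A - 12C = 37.
Solving: C = -3, A = 1, then B = 0.
So x_n = 1·n + 0 + (-3)·(-2)^n; at n=20 this is -3145708.

-3145708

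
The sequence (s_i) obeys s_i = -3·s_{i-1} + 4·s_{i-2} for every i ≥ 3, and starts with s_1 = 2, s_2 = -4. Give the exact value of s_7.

Applying the relation repeatedly:
s_3 = 20;  s_4 = -76;  s_5 = 308;  s_6 = -1228;  s_7 = 4916.
(Characteristic roots are 1 and -4.)

4916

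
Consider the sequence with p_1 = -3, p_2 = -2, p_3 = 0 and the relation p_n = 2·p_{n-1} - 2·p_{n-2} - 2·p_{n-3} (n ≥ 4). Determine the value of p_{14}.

3040

Iterate the recurrence:
p_4 = 10, p_5 = 24, p_6 = 28, …, p_{11} = 240, p_{12} = 1648, p_{13} = 3408, p_{14} = 3040.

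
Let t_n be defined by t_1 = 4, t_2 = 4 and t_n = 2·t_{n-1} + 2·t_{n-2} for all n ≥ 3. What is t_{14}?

Applying the relation repeatedly:
t_3 = 16  t_4 = 40  t_5 = 112  …  t_{11} = 46336  t_{12} = 126592  t_{13} = 345856  t_{14} = 944896.

944896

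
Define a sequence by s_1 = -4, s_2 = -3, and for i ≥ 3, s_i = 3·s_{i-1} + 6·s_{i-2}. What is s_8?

Step forward from the initial values:
s_3 = -33;  s_4 = -117;  s_5 = -549;  s_6 = -2349;  s_7 = -10341;  s_8 = -45117.

-45117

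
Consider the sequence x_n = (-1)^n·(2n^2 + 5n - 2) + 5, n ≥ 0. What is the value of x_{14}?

(-1)^14 = 1; 2n^2 + 5n - 2 at n=14 is 460; so x_{14} = 465.

465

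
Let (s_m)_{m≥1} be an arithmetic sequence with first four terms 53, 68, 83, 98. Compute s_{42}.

Common difference d = 15.
s_m = 53 + (m - 1)·15.
s_{42} = 53 + 41·15 = 668.

668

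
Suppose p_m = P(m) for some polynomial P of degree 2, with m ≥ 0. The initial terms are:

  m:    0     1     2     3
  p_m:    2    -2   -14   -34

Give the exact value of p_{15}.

1st diffs: -4, -12, -20.
2nd diffs: -8, -8 (constant).
Newton forward-difference form: p_m = 2 + (-4)·C(m,1) + (-8)·C(m,2).
At m = 15: m = 15, so p_{15} = 2 - 60 - 840 = -898.

-898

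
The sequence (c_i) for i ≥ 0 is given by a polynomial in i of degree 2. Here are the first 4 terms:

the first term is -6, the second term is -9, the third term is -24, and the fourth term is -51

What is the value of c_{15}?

-1311

1st diffs: -3, -15, -27.
2nd diffs: -12, -12 (constant).
Newton forward-difference form: c_i = -6 + (-3)·C(i,1) + (-12)·C(i,2).
At i = 15: i = 15, so c_{15} = -6 - 45 - 1260 = -1311.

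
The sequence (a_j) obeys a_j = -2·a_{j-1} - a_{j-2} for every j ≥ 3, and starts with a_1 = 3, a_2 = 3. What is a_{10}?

Applying the relation repeatedly:
a_3 = -9; a_4 = 15; a_5 = -21; a_6 = 27; a_7 = -33; a_8 = 39; a_9 = -45; a_{10} = 51.
(Characteristic roots are -1 and -1.)

51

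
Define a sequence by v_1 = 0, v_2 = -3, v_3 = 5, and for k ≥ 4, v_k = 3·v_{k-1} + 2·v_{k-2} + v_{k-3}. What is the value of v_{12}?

Applying the relation repeatedly:
v_4 = 9; v_5 = 34; v_6 = 125; v_7 = 452; v_8 = 1640; v_9 = 5949; v_{10} = 21579; v_{11} = 78275; v_{12} = 283932.

283932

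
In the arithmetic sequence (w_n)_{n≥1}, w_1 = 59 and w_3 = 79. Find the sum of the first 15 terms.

Common difference d = (79 - 59) / (3 - 1) = 10.
w_n = 59 + (n - 1)·10.
w_{15} = 199; S = 15·(59 + 199)/2 = 1935.

1935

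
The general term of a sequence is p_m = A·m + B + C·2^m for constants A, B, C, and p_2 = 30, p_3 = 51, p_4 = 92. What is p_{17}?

655385

The three given values yield: 2A + B + 4C = 30; 3A + B + 8C = 51; 4A + B + 16C = 92.
Subtracting the first from the second: A + 4C = 21.
Subtracting the second from the third: A + 8C = 41.
Solving: C = 5, A = 1, then B = 8.
So p_m = 1·m + 8 + 5·2^m; at m=17 this is 655385.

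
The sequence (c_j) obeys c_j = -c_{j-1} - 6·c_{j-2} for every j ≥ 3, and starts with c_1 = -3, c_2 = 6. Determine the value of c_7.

-168

Compute successive terms:
c_3 = 12;  c_4 = -48;  c_5 = -24;  c_6 = 312;  c_7 = -168.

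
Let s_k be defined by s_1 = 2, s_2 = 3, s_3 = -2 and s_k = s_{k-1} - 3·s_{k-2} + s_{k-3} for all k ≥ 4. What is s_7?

16

s_4 = -9, s_5 = 0, s_6 = 25, s_7 = 16.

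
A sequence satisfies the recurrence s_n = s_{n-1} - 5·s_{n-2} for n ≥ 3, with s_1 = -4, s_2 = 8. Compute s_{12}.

42468

s_3 = 28;  s_4 = -12;  s_5 = -152;  s_6 = -92;  s_7 = 668;  s_8 = 1128;  s_9 = -2212;  s_{10} = -7852;  s_{11} = 3208;  s_{12} = 42468.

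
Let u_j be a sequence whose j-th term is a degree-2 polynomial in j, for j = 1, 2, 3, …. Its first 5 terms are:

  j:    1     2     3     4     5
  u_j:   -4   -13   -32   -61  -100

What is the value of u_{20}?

1st diffs: -9, -19, -29, -39.
2nd diffs: -10, -10, -10 (constant).
Newton forward-difference form: u_j = -4 + (-9)·C(j-1,1) + (-10)·C(j-1,2).
At j = 20: j-1 = 19, so u_{20} = -4 - 171 - 1710 = -1885.

-1885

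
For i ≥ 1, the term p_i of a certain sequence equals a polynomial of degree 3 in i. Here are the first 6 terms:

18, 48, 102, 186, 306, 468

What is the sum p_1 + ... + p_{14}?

1st diffs: 30, 54, 84, 120, 162.
2nd diffs: 24, 30, 36, 42.
3rd diffs: 6, 6, 6 (constant).
So p_i = i^3 + 6i^2 + 5i + 6.
Continuing: …, 678, 942, 1266, 1656, …, p_{14} = 3996.
Summing i = 1..14 (14 terms) gives 17724.

17724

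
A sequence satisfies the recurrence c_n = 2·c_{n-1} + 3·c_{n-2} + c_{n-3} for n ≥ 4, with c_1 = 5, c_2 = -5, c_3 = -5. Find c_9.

Iterate the recurrence:
c_4 = -20;  c_5 = -60;  c_6 = -185;  c_7 = -570;  c_8 = -1755;  c_9 = -5405.

-5405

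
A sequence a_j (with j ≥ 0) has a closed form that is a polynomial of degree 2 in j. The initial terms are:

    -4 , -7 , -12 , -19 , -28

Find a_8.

-84

1st diffs: -3, -5, -7, -9.
2nd diffs: -2, -2, -2 (constant).
So a_j = -j^2 - 2j - 4.
Evaluating at j = 8 gives a_8 = -84.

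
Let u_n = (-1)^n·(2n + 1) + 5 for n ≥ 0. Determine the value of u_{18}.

42

(-1)^18 = 1; 2n + 1 at n=18 is 37; so u_{18} = 42.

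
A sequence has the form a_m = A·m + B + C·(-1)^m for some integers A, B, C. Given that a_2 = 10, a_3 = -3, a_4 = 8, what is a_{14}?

Plug in m = 2, 3, 4: 2A + B + C = 10; 3A + B - C = -3; 4A + B + C = 8.
Subtracting the first from the second: A - 2C = -13.
Subtracting the second from the third: A + 2C = 11.
Solving: C = 6, A = -1, then B = 6.
Therefore a_{14} = -14 + 6 + 6·1 = -2.

-2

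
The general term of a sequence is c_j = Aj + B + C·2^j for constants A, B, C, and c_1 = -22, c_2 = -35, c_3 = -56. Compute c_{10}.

-4155

Plug in j = 1, 2, 3: A + B + 2C = -22; 2A + B + 4C = -35; 3A + B + 8C = -56.
Subtracting the first from the second: A + 2C = -13.
Subtracting the second from the third: A + 4C = -21.
Solving: C = -4, A = -5, then B = -9.
So c_j = -5·j + (-9) + (-4)·2^j; at j=10 this is -4155.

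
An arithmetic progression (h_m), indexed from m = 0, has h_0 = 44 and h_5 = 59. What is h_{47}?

Common difference d = (59 - 44) / (5 - 0) = 3.
h_m = 44 + (m - 0)·3.
h_{47} = 44 + 47·3 = 185.

185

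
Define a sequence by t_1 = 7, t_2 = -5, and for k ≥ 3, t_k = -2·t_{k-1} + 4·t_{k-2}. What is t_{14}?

Applying the relation repeatedly:
t_3 = 38;  t_4 = -96;  t_5 = 344;  …;  t_{11} = 384512;  t_{12} = -1244160;  t_{13} = 4026368;  t_{14} = -13029376.

-13029376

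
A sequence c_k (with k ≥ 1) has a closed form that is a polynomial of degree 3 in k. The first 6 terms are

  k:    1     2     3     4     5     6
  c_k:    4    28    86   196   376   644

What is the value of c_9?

1st diffs: 24, 58, 110, 180, 268.
2nd diffs: 34, 52, 70, 88.
3rd diffs: 18, 18, 18 (constant).
So c_k = 3k^3 - k^2 + 6k - 4.
Evaluating at k = 9 gives c_9 = 2156.

2156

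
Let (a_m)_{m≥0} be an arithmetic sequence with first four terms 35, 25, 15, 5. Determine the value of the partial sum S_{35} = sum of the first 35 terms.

-4725

Common difference d = -10.
a_m = 35 + (m - 0)·(-10).
a_{34} = -305; S = 35·(35 + (-305))/2 = -4725.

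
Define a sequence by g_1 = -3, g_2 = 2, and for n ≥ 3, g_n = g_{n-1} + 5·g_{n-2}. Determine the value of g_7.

-423

Iterate the recurrence:
g_3 = -13, g_4 = -3, g_5 = -68, g_6 = -83, g_7 = -423.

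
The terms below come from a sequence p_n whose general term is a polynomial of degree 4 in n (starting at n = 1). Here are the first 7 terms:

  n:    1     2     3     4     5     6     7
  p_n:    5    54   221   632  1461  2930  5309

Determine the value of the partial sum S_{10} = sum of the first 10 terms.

54971

1st diffs: 49, 167, 411, 829, 1469, 2379.
2nd diffs: 118, 244, 418, 640, 910.
3rd diffs: 126, 174, 222, 270.
4th diffs: 48, 48, 48 (constant).
So p_n = 2n^4 + n^3 + 3n^2 + 3n - 4.
Continuing: 8916, 14117, 21326.
Summing n = 1..10 (10 terms) gives 54971.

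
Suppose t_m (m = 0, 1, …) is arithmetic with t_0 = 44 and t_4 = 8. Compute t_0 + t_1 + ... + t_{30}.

Common difference d = (8 - 44) / (4 - 0) = -9.
t_m = 44 + (m - 0)·(-9).
t_{30} = -226; S = 31·(44 + (-226))/2 = -2821.

-2821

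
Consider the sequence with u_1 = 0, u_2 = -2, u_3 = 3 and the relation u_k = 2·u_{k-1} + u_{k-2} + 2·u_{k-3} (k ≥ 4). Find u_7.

Iterate the recurrence:
u_4 = 4; u_5 = 7; u_6 = 24; u_7 = 63.

63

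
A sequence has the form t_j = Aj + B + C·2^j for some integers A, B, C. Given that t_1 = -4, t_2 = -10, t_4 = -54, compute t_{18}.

-1048538

The three given values yield: A + B + 2C = -4; 2A + B + 4C = -10; 4A + B + 16C = -54.
Subtracting the first from the second: A + 2C = -6.
Subtracting the second from the third: 2A + 12C = -44.
Solving: C = -4, A = 2, then B = 2.
So t_j = 2·j + 2 + (-4)·2^j; at j=18 this is -1048538.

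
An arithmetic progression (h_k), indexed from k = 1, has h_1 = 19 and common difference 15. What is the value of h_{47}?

709

h_k = 19 + (k - 1)·15.
h_{47} = 19 + 46·15 = 709.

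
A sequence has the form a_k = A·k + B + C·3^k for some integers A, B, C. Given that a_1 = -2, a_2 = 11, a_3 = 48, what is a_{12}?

1062885

At k = 1, 2, 3: A + B + 3C = -2; 2A + B + 9C = 11; 3A + B + 27C = 48.
Subtracting the first from the second: A + 6C = 13.
Subtracting the second from the third: A + 18C = 37.
Solving: C = 2, A = 1, then B = -9.
So a_k = 1·k + (-9) + 2·3^k; at k=12 this is 1062885.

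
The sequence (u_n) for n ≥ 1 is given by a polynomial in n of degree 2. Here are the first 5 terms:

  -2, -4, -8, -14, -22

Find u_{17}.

1st diffs: -2, -4, -6, -8.
2nd diffs: -2, -2, -2 (constant).
Newton forward-difference form: u_n = -2 + (-2)·C(n-1,1) + (-2)·C(n-1,2).
At n = 17: n-1 = 16, so u_{17} = -2 - 32 - 240 = -274.

-274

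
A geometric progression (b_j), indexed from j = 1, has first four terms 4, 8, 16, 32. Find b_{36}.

Common ratio r = 2.
b_j = 4·2^(j-1).
b_{36} = 4·2^35 = 137438953472.

137438953472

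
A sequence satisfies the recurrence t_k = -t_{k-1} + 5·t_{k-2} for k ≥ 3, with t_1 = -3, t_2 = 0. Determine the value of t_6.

165

Compute successive terms:
t_3 = -15;  t_4 = 15;  t_5 = -90;  t_6 = 165.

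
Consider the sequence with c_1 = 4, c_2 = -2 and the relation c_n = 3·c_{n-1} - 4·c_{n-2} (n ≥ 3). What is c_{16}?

175622

Compute successive terms:
c_3 = -22; c_4 = -58; c_5 = -86; …; c_{13} = -28886; c_{14} = -34202; c_{15} = 12938; c_{16} = 175622.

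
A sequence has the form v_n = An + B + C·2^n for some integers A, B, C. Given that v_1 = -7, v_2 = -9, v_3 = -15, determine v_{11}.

Plug in n = 1, 2, 3: A + B + 2C = -7; 2A + B + 4C = -9; 3A + B + 8C = -15.
Subtracting the first from the second: A + 2C = -2.
Subtracting the second from the third: A + 4C = -6.
Solving: C = -2, A = 2, then B = -5.
So v_n = 2·n + (-5) + (-2)·2^n; at n=11 this is -4079.

-4079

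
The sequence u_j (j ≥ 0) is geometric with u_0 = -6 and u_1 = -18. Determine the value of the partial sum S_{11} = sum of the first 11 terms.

-531438

Common ratio r = 3.
u_j = (-6)·3^(j-0).
S = (-6)·(3^11 - 1)/(3 - 1) = (-6)·(177147 - 1)/(2) = -531438.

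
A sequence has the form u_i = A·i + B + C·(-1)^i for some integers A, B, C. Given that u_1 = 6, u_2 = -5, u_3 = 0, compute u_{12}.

-35

Write the equations: A + B - C = 6; 2A + B + C = -5; 3A + B - C = 0.
Subtracting the first from the second: A + 2C = -11.
Subtracting the second from the third: A - 2C = 5.
Solving: C = -4, A = -3, then B = 5.
Therefore u_{12} = -36 + 5 + (-4)·1 = -35.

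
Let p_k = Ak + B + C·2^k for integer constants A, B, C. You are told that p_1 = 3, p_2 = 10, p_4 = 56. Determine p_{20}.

4194280

Write the equations: A + B + 2C = 3; 2A + B + 4C = 10; 4A + B + 16C = 56.
Subtracting the first from the second: A + 2C = 7.
Subtracting the second from the third: 2A + 12C = 46.
Solving: C = 4, A = -1, then B = -4.
Therefore p_{20} = -20 + (-4) + 4·1048576 = 4194280.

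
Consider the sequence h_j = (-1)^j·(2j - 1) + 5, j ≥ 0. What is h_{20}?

44

(-1)^20 = 1; 2j - 1 at j=20 is 39; so h_{20} = 44.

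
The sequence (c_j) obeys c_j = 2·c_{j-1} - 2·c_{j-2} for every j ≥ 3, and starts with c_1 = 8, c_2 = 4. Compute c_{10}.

64

Applying the relation repeatedly:
c_3 = -8, c_4 = -24, c_5 = -32, c_6 = -16, c_7 = 32, c_8 = 96, c_9 = 128, c_{10} = 64.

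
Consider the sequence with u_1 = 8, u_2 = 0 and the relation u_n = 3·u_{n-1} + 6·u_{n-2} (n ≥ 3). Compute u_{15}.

Iterate the recurrence:
u_3 = 48  u_4 = 144  u_5 = 720  …  u_{12} = 21333456  u_{13} = 93277008  u_{14} = 407831760  u_{15} = 1783157328.

1783157328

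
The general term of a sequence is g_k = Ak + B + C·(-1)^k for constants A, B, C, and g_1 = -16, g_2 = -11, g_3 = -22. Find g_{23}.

-82

Plug in k = 1, 2, 3: A + B - C = -16; 2A + B + C = -11; 3A + B - C = -22.
Subtracting the first from the second: A + 2C = 5.
Subtracting the second from the third: A - 2C = -11.
Solving: C = 4, A = -3, then B = -9.
So g_k = -3·k + (-9) + 4·(-1)^k; at k=23 this is -82.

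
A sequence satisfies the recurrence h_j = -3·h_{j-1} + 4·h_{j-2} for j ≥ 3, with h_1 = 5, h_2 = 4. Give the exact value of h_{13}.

3355448

Compute successive terms:
h_3 = 8;  h_4 = -8;  h_5 = 56;  …;  h_{10} = -52424;  h_{11} = 209720;  h_{12} = -838856;  h_{13} = 3355448.
(Characteristic roots are 1 and -4.)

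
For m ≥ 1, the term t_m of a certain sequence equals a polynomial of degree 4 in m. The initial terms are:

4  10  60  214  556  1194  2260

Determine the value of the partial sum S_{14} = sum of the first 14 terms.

124726

1st diffs: 6, 50, 154, 342, 638, 1066.
2nd diffs: 44, 104, 188, 296, 428.
3rd diffs: 60, 84, 108, 132.
4th diffs: 24, 24, 24 (constant).
Newton forward-difference form: t_m = 4 + 6·C(m-1,1) + 44·C(m-1,2) + 60·C(m-1,3) + 24·C(m-1,4).
Continuing: …, 3910, 6324, 9706, 14284, …, t_{14} = 37834.
Summing m = 1..14 (14 terms) gives 124726.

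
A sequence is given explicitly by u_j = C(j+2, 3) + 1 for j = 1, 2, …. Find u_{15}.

C(17, 3) = 680, so u_{15} = 681.

681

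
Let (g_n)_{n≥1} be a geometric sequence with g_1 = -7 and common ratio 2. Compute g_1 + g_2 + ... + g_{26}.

-469762041

g_n = (-7)·2^(n-1).
S = (-7)·(2^26 - 1)/(2 - 1) = (-7)·(67108864 - 1)/(1) = -469762041.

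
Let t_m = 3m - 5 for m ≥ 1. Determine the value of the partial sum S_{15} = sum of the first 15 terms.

Over m = 1..15: Σm = 120.
Total = (3)·120 + (-5)·15 = 285.

285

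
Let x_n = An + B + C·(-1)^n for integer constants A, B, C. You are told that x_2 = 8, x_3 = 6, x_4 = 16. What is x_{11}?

At n = 2, 3, 4: 2A + B + C = 8; 3A + B - C = 6; 4A + B + C = 16.
Subtracting the first from the second: A - 2C = -2.
Subtracting the second from the third: A + 2C = 10.
Solving: C = 3, A = 4, then B = -3.
So x_n = 4·n + (-3) + 3·(-1)^n; at n=11 this is 38.

38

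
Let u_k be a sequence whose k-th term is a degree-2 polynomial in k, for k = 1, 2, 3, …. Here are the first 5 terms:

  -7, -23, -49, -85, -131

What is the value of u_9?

1st diffs: -16, -26, -36, -46.
2nd diffs: -10, -10, -10 (constant).
So u_k = -5k^2 - k - 1.
Evaluating at k = 9 gives u_9 = -415.

-415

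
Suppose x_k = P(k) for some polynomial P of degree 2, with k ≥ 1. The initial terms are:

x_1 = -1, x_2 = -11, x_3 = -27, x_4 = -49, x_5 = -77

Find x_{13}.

1st diffs: -10, -16, -22, -28.
2nd diffs: -6, -6, -6 (constant).
Newton forward-difference form: x_k = -1 + (-10)·C(k-1,1) + (-6)·C(k-1,2).
At k = 13: k-1 = 12, so x_{13} = -1 - 120 - 396 = -517.

-517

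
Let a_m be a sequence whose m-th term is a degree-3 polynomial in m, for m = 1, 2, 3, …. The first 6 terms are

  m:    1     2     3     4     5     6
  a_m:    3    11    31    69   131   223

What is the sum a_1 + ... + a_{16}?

1st diffs: 8, 20, 38, 62, 92.
2nd diffs: 12, 18, 24, 30.
3rd diffs: 6, 6, 6 (constant).
Newton forward-difference form: a_m = 3 + 8·C(m-1,1) + 12·C(m-1,2) + 6·C(m-1,3).
Continuing: …, 351, 521, 739, 1011, …, a_{16} = 4113.
Summing m = 1..16 (16 terms) gives 18648.

18648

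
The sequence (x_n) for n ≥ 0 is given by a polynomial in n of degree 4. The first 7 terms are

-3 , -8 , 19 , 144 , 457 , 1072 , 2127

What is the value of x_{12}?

1st diffs: -5, 27, 125, 313, 615, 1055.
2nd diffs: 32, 98, 188, 302, 440.
3rd diffs: 66, 90, 114, 138.
4th diffs: 24, 24, 24 (constant).
Newton forward-difference form: x_n = -3 + (-5)·C(n,1) + 32·C(n,2) + 66·C(n,3) + 24·C(n,4).
At n = 12: n = 12, so x_{12} = -3 - 60 + 2112 + 14520 + 11880 = 28449.

28449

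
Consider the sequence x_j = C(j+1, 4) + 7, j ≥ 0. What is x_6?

42

C(7, 4) = 35, so x_6 = 42.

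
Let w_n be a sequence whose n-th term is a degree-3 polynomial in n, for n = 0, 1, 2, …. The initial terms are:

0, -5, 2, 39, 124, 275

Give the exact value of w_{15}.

9375

1st diffs: -5, 7, 37, 85, 151.
2nd diffs: 12, 30, 48, 66.
3rd diffs: 18, 18, 18 (constant).
Newton forward-difference form: w_n = (-5)·C(n,1) + 12·C(n,2) + 18·C(n,3).
At n = 15: n = 15, so w_{15} = -75 + 1260 + 8190 = 9375.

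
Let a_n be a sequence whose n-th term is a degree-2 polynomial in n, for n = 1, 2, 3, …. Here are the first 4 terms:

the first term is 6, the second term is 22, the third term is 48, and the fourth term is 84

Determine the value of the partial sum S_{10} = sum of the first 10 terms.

1st diffs: 16, 26, 36.
2nd diffs: 10, 10 (constant).
Newton forward-difference form: a_n = 6 + 16·C(n-1,1) + 10·C(n-1,2).
Continuing: …, 130, 186, 252, 328, …, a_{10} = 510.
Summing n = 1..10 (10 terms) gives 1980.

1980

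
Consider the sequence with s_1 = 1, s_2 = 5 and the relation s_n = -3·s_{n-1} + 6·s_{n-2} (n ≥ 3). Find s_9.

-84321

Step forward from the initial values:
s_3 = -9, s_4 = 57, s_5 = -225, s_6 = 1017, s_7 = -4401, s_8 = 19305, s_9 = -84321.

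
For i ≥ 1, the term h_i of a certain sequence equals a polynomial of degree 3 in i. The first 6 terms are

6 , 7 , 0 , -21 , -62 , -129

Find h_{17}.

-4298

1st diffs: 1, -7, -21, -41, -67.
2nd diffs: -8, -14, -20, -26.
3rd diffs: -6, -6, -6 (constant).
Newton forward-difference form: h_i = 6 + 1·C(i-1,1) + (-8)·C(i-1,2) + (-6)·C(i-1,3).
At i = 17: i-1 = 16, so h_{17} = 6 + 16 - 960 - 3360 = -4298.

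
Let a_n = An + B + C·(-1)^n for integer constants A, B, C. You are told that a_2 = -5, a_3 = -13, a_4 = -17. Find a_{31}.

At n = 2, 3, 4: 2A + B + C = -5; 3A + B - C = -13; 4A + B + C = -17.
Subtracting the first from the second: A - 2C = -8.
Subtracting the second from the third: A + 2C = -4.
Solving: C = 1, A = -6, then B = 6.
Therefore a_{31} = -186 + 6 + 1·(-1) = -181.

-181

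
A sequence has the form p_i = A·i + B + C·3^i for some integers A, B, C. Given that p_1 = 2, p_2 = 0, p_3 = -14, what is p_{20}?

-3486784320

Plug in i = 1, 2, 3: A + B + 3C = 2; 2A + B + 9C = 0; 3A + B + 27C = -14.
Subtracting the first from the second: A + 6C = -2.
Subtracting the second from the third: A + 18C = -14.
Solving: C = -1, A = 4, then B = 1.
Therefore p_{20} = 80 + 1 + (-1)·3486784401 = -3486784320.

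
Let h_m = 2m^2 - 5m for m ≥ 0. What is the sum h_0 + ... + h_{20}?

Over m = 0..20: Σm = 210, Σm² = 2870.
Total = (2)·2870 + (-5)·210 = 4690.

4690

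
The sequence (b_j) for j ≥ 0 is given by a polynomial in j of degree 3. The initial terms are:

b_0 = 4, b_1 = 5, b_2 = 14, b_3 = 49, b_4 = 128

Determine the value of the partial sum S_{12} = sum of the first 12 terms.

10784

1st diffs: 1, 9, 35, 79.
2nd diffs: 8, 26, 44.
3rd diffs: 18, 18 (constant).
Newton forward-difference form: b_j = 4 + 1·C(j,1) + 8·C(j,2) + 18·C(j,3).
Continuing: …, 269, 490, 809, 1244, …, b_{11} = 3425.
Summing j = 0..11 (12 terms) gives 10784.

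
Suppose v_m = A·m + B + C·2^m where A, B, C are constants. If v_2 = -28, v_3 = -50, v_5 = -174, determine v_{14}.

-81952

The three given values yield: 2A + B + 4C = -28; 3A + B + 8C = -50; 5A + B + 32C = -174.
Subtracting the first from the second: A + 4C = -22.
Subtracting the second from the third: 2A + 24C = -124.
Solving: C = -5, A = -2, then B = -4.
So v_m = -2·m + (-4) + (-5)·2^m; at m=14 this is -81952.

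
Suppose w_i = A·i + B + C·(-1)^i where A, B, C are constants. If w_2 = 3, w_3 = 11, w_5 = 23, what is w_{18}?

99

Plug in i = 2, 3, 5: 2A + B + C = 3; 3A + B - C = 11; 5A + B - C = 23.
Subtracting the first from the second: A - 2C = 8.
Subtracting the second from the third: 2A = 12.
Solving: C = -1, A = 6, then B = -8.
Therefore w_{18} = 108 + (-8) + (-1)·1 = 99.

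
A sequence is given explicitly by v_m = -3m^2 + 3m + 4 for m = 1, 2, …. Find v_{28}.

v_{28} = -3·28^2 + 3·28 + 4 = -2264.

-2264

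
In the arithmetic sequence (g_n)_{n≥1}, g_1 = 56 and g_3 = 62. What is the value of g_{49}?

200

Common difference d = (62 - 56) / (3 - 1) = 3.
g_n = 56 + (n - 1)·3.
g_{49} = 56 + 48·3 = 200.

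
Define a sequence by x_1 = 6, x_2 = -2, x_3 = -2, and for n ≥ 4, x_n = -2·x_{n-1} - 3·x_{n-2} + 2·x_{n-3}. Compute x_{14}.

-24402

Compute successive terms:
x_4 = 22  x_5 = -42  x_6 = 14  …  x_{11} = -3426  x_{12} = 5686  x_{13} = 246  x_{14} = -24402.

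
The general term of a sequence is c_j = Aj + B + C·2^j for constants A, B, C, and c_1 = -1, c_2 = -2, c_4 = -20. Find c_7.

The three given values yield: A + B + 2C = -1; 2A + B + 4C = -2; 4A + B + 16C = -20.
Subtracting the first from the second: A + 2C = -1.
Subtracting the second from the third: 2A + 12C = -18.
Solving: C = -2, A = 3, then B = 0.
Hence c_7 = 3·7 + 0 + (-2)·128 = -235.

-235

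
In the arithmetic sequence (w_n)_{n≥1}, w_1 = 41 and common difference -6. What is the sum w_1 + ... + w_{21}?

-399

w_n = 41 + (n - 1)·(-6).
w_{21} = -79; S = 21·(41 + (-79))/2 = -399.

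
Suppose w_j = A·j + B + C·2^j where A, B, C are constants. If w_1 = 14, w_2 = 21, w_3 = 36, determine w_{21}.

Write the equations: A + B + 2C = 14; 2A + B + 4C = 21; 3A + B + 8C = 36.
Subtracting the first from the second: A + 2C = 7.
Subtracting the second from the third: A + 4C = 15.
Solving: C = 4, A = -1, then B = 7.
Hence w_{21} = -1·21 + 7 + 4·2097152 = 8388594.

8388594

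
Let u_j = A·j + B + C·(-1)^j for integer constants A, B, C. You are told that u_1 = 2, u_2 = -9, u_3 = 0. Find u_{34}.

-41

Plug in j = 1, 2, 3: A + B - C = 2; 2A + B + C = -9; 3A + B - C = 0.
Subtracting the first from the second: A + 2C = -11.
Subtracting the second from the third: A - 2C = 9.
Solving: C = -5, A = -1, then B = -2.
So u_j = -1·j + (-2) + (-5)·(-1)^j; at j=34 this is -41.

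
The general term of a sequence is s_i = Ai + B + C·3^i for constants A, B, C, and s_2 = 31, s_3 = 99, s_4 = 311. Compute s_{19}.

At i = 2, 3, 4: 2A + B + 9C = 31; 3A + B + 27C = 99; 4A + B + 81C = 311.
Subtracting the first from the second: A + 18C = 68.
Subtracting the second from the third: A + 54C = 212.
Solving: C = 4, A = -4, then B = 3.
So s_i = -4·i + 3 + 4·3^i; at i=19 this is 4649045795.

4649045795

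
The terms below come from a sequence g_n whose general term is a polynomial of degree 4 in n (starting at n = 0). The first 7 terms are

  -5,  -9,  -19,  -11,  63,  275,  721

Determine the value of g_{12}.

1st diffs: -4, -10, 8, 74, 212, 446.
2nd diffs: -6, 18, 66, 138, 234.
3rd diffs: 24, 48, 72, 96.
4th diffs: 24, 24, 24 (constant).
So g_n = n^4 - 2n^3 - 4n^2 + n - 5.
Evaluating at n = 12 gives g_{12} = 16711.

16711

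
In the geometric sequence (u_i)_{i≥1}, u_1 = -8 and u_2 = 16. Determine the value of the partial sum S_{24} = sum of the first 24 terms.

Common ratio r = -2.
u_i = (-8)·(-2)^(i-1).
S = (-8)·((-2)^24 - 1)/(-2 - 1) = (-8)·(16777216 - 1)/(-3) = 44739240.

44739240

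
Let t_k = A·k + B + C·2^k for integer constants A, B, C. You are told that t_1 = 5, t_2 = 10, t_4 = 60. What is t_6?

At k = 1, 2, 4: A + B + 2C = 5; 2A + B + 4C = 10; 4A + B + 16C = 60.
Subtracting the first from the second: A + 2C = 5.
Subtracting the second from the third: 2A + 12C = 50.
Solving: C = 5, A = -5, then B = 0.
Therefore t_6 = -30 + 0 + 5·64 = 290.

290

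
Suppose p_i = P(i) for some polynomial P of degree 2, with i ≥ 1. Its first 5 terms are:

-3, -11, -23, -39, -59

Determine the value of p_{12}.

1st diffs: -8, -12, -16, -20.
2nd diffs: -4, -4, -4 (constant).
Newton forward-difference form: p_i = -3 + (-8)·C(i-1,1) + (-4)·C(i-1,2).
At i = 12: i-1 = 11, so p_{12} = -3 - 88 - 220 = -311.

-311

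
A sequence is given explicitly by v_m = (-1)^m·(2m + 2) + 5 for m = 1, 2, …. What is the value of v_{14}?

35

(-1)^14 = 1; 2m + 2 at m=14 is 30; so v_{14} = 35.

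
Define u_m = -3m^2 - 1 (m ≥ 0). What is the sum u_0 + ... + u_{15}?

-3736

Over m = 0..15: Σm = 120, Σm² = 1240.
Total = (-3)·1240 + (-1)·16 = -3736.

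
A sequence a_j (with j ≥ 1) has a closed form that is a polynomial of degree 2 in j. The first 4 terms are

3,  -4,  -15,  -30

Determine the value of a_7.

-99

1st diffs: -7, -11, -15.
2nd diffs: -4, -4 (constant).
Newton forward-difference form: a_j = 3 + (-7)·C(j-1,1) + (-4)·C(j-1,2).
At j = 7: j-1 = 6, so a_7 = 3 - 42 - 60 = -99.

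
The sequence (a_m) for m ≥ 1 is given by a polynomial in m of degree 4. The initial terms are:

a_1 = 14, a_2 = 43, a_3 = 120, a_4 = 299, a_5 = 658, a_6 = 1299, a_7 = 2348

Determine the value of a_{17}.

1st diffs: 29, 77, 179, 359, 641, 1049.
2nd diffs: 48, 102, 180, 282, 408.
3rd diffs: 54, 78, 102, 126.
4th diffs: 24, 24, 24 (constant).
Newton forward-difference form: a_m = 14 + 29·C(m-1,1) + 48·C(m-1,2) + 54·C(m-1,3) + 24·C(m-1,4).
At m = 17: m-1 = 16, so a_{17} = 14 + 464 + 5760 + 30240 + 43680 = 80158.

80158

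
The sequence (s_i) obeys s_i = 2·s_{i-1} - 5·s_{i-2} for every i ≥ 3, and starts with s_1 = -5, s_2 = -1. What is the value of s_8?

411

Applying the relation repeatedly:
s_3 = 23, s_4 = 51, s_5 = -13, s_6 = -281, s_7 = -497, s_8 = 411.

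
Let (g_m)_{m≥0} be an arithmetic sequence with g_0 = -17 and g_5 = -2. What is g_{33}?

Common difference d = (-2 - (-17)) / (5 - 0) = 3.
g_m = -17 + (m - 0)·3.
g_{33} = -17 + 33·3 = 82.

82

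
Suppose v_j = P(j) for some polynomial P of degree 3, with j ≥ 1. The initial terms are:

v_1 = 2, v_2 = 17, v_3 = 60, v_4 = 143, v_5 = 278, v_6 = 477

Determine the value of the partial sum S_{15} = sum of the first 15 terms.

30725

1st diffs: 15, 43, 83, 135, 199.
2nd diffs: 28, 40, 52, 64.
3rd diffs: 12, 12, 12 (constant).
Newton forward-difference form: v_j = 2 + 15·C(j-1,1) + 28·C(j-1,2) + 12·C(j-1,3).
Continuing: …, 752, 1115, 1578, 2153, …, v_{15} = 7128.
Summing j = 1..15 (15 terms) gives 30725.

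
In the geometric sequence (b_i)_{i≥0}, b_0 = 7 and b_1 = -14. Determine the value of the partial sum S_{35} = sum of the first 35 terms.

80172722861

Common ratio r = -2.
b_i = 7·(-2)^(i-0).
S = 7·((-2)^35 - 1)/(-2 - 1) = 7·(-34359738368 - 1)/(-3) = 80172722861.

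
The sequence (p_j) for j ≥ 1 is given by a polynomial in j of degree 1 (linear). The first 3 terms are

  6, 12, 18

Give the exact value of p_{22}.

1st diffs: 6, 6 (constant).
So p_j = 6j.
Evaluating at j = 22 gives p_{22} = 132.

132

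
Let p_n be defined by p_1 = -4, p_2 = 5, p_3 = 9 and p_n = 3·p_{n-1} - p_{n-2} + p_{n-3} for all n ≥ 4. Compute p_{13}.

Iterate the recurrence:
p_4 = 18  p_5 = 50  p_6 = 141  p_7 = 391  p_8 = 1082  p_9 = 2996  p_{10} = 8297  p_{11} = 22977  p_{12} = 63630  p_{13} = 176210.

176210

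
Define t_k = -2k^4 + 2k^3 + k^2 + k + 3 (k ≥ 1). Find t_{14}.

t_{14} = -2·14^4 + 2·14^3 + 1·14^2 + 1·14 + 3 = -71131.

-71131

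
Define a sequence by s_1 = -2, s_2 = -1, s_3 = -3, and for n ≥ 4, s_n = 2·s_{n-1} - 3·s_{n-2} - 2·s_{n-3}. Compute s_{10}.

Iterate the recurrence:
s_4 = 1;  s_5 = 13;  s_6 = 29;  s_7 = 17;  s_8 = -79;  s_9 = -267;  s_{10} = -331.

-331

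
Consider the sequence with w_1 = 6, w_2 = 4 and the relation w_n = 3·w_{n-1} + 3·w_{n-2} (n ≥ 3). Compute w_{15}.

241991550

w_3 = 30;  w_4 = 102;  w_5 = 396;  …;  w_{12} = 4440582;  w_{13} = 16835526;  w_{14} = 63828324;  w_{15} = 241991550.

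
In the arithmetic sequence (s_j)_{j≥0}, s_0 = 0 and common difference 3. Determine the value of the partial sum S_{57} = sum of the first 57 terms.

s_j = 0 + (j - 0)·3.
s_{56} = 168; S = 57·(0 + 168)/2 = 4788.

4788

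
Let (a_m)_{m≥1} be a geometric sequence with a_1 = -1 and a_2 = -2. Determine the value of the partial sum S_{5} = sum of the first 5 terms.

-31

Common ratio r = 2.
a_m = (-1)·2^(m-1).
S = (-1)·(2^5 - 1)/(2 - 1) = (-1)·(32 - 1)/(1) = -31.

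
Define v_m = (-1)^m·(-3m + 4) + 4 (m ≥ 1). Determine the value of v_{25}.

75

(-1)^25 = -1; -3m + 4 at m=25 is -71; so v_{25} = 75.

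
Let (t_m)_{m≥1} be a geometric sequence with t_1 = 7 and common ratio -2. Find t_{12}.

t_m = 7·(-2)^(m-1).
t_{12} = 7·(-2)^11 = -14336.

-14336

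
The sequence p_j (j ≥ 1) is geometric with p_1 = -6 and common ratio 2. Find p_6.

-192

p_j = (-6)·2^(j-1).
p_6 = (-6)·2^5 = -192.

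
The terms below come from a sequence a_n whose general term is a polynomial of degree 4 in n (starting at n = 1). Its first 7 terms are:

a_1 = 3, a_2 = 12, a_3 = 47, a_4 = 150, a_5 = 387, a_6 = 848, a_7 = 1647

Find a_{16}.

54738

1st diffs: 9, 35, 103, 237, 461, 799.
2nd diffs: 26, 68, 134, 224, 338.
3rd diffs: 42, 66, 90, 114.
4th diffs: 24, 24, 24 (constant).
So a_n = n^4 - 3n^3 + 6n^2 - 3n + 2.
Evaluating at n = 16 gives a_{16} = 54738.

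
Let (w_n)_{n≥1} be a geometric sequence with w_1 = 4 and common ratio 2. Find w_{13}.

w_n = 4·2^(n-1).
w_{13} = 4·2^12 = 16384.

16384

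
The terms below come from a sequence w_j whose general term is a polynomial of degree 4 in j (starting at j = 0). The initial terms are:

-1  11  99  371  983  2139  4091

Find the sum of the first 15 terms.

327389

1st diffs: 12, 88, 272, 612, 1156, 1952.
2nd diffs: 76, 184, 340, 544, 796.
3rd diffs: 108, 156, 204, 252.
4th diffs: 48, 48, 48 (constant).
Newton forward-difference form: w_j = -1 + 12·C(j,1) + 76·C(j,2) + 108·C(j,3) + 48·C(j,4).
Continuing: …, 7139, 11631, 17963, 26579, …, w_{14} = 94443.
Summing j = 0..14 (15 terms) gives 327389.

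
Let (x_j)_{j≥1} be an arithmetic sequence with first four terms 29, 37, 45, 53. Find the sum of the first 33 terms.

Common difference d = 8.
x_j = 29 + (j - 1)·8.
x_{33} = 285; S = 33·(29 + 285)/2 = 5181.

5181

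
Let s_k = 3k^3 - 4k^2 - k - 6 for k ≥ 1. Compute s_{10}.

s_{10} = 3·10^3 - 4·10^2 - 1·10 - 6 = 2584.

2584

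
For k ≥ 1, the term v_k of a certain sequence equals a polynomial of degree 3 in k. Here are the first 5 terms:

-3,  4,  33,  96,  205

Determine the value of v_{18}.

1st diffs: 7, 29, 63, 109.
2nd diffs: 22, 34, 46.
3rd diffs: 12, 12 (constant).
Newton forward-difference form: v_k = -3 + 7·C(k-1,1) + 22·C(k-1,2) + 12·C(k-1,3).
At k = 18: k-1 = 17, so v_{18} = -3 + 119 + 2992 + 8160 = 11268.

11268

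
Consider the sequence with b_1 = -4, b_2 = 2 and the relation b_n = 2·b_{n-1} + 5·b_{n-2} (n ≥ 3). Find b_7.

Iterate the recurrence:
b_3 = -16, b_4 = -22, b_5 = -124, b_6 = -358, b_7 = -1336.

-1336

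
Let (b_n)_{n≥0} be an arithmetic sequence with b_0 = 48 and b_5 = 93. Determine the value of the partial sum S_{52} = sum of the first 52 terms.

Common difference d = (93 - 48) / (5 - 0) = 9.
b_n = 48 + (n - 0)·9.
b_{51} = 507; S = 52·(48 + 507)/2 = 14430.

14430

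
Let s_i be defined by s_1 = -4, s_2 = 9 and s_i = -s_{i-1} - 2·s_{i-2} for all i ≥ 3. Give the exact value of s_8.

23

Step forward from the initial values:
s_3 = -1, s_4 = -17, s_5 = 19, s_6 = 15, s_7 = -53, s_8 = 23.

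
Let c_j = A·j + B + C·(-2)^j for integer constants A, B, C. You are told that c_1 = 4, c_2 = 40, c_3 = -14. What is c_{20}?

The three given values yield: A + B - 2C = 4; 2A + B + 4C = 40; 3A + B - 8C = -14.
Subtracting the first from the second: A + 6C = 36.
Subtracting the second from the third: A - 12C = -54.
Solving: C = 5, A = 6, then B = 8.
Therefore c_{20} = 120 + 8 + 5·1048576 = 5243008.

5243008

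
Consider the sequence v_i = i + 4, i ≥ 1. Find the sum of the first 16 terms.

200

Over i = 1..16: Σi = 136.
Total = (1)·136 + (4)·16 = 200.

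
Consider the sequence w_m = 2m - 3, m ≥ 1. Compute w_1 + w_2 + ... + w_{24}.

Over m = 1..24: Σm = 300.
Total = (2)·300 + (-3)·24 = 528.

528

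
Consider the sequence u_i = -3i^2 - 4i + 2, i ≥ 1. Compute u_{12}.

-478

u_{12} = -3·12^2 - 4·12 + 2 = -478.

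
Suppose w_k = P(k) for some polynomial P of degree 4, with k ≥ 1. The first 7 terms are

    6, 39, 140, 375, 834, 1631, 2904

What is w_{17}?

89334

1st diffs: 33, 101, 235, 459, 797, 1273.
2nd diffs: 68, 134, 224, 338, 476.
3rd diffs: 66, 90, 114, 138.
4th diffs: 24, 24, 24 (constant).
Newton forward-difference form: w_k = 6 + 33·C(k-1,1) + 68·C(k-1,2) + 66·C(k-1,3) + 24·C(k-1,4).
At k = 17: k-1 = 16, so w_{17} = 6 + 528 + 8160 + 36960 + 43680 = 89334.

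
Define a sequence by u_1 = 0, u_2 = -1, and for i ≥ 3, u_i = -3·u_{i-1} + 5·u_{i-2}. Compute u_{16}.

Applying the relation repeatedly:
u_3 = 3, u_4 = -14, u_5 = 57, …, u_{13} = 5477472, u_{14} = -22964761, u_{15} = 96281643, u_{16} = -403668734.

-403668734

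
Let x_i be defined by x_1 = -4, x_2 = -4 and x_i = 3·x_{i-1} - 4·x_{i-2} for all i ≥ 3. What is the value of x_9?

Applying the relation repeatedly:
x_3 = 4;  x_4 = 28;  x_5 = 68;  x_6 = 92;  x_7 = 4;  x_8 = -356;  x_9 = -1084.

-1084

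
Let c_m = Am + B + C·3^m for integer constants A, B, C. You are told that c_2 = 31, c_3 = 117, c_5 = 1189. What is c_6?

3615

Write the equations: 2A + B + 9C = 31; 3A + B + 27C = 117; 5A + B + 243C = 1189.
Subtracting the first from the second: A + 18C = 86.
Subtracting the second from the third: 2A + 216C = 1072.
Solving: C = 5, A = -4, then B = -6.
So c_m = -4·m + (-6) + 5·3^m; at m=6 this is 3615.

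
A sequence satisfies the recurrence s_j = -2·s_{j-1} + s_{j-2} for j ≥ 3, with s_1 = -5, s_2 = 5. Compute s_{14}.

236605

Step forward from the initial values:
s_3 = -15, s_4 = 35, s_5 = -85, …, s_{11} = -16815, s_{12} = 40595, s_{13} = -98005, s_{14} = 236605.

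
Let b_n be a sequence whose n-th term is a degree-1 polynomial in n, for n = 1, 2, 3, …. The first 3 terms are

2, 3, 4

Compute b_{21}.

1st diffs: 1, 1 (constant).
So b_n = n + 1.
Evaluating at n = 21 gives b_{21} = 22.

22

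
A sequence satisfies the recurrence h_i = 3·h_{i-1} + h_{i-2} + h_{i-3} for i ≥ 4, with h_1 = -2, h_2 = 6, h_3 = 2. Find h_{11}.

55826

Compute successive terms:
h_4 = 10  h_5 = 38  h_6 = 126  h_7 = 426  h_8 = 1442  h_9 = 4878  h_{10} = 16502  h_{11} = 55826.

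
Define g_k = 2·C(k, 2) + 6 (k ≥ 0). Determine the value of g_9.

78

C(9, 2) = 36, so g_9 = 78.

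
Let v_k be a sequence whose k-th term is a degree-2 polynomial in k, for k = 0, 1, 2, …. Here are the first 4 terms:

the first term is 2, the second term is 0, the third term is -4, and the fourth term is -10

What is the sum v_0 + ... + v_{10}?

1st diffs: -2, -4, -6.
2nd diffs: -2, -2 (constant).
Newton forward-difference form: v_k = 2 + (-2)·C(k,1) + (-2)·C(k,2).
Continuing: …, -18, -28, -40, -54, …, v_{10} = -108.
Summing k = 0..10 (11 terms) gives -418.

-418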